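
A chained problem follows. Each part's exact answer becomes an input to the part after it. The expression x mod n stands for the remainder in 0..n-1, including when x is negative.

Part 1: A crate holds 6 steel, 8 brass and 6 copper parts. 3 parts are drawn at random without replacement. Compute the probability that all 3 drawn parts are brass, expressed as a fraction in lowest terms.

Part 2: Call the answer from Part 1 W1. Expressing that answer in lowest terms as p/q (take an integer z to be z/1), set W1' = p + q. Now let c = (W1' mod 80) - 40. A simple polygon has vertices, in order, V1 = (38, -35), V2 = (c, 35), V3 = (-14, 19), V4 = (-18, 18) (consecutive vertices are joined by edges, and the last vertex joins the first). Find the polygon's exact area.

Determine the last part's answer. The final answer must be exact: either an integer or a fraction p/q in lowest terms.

Part 1: total draws C(20,3) = 1140; favorable C(8,3) = 56; P = 14/285; answer 14/285
Part 2: W1 = 14/285; threaded value p + q = 299; c = 19; cross terms: (38*35 - 19*-35)=1995, (19*19 - -14*35)=851, (-14*18 - -18*19)=90, (-18*-35 - 38*18)=-54; twice the area = |2882| = 2882; area = 1441; answer 1441

1441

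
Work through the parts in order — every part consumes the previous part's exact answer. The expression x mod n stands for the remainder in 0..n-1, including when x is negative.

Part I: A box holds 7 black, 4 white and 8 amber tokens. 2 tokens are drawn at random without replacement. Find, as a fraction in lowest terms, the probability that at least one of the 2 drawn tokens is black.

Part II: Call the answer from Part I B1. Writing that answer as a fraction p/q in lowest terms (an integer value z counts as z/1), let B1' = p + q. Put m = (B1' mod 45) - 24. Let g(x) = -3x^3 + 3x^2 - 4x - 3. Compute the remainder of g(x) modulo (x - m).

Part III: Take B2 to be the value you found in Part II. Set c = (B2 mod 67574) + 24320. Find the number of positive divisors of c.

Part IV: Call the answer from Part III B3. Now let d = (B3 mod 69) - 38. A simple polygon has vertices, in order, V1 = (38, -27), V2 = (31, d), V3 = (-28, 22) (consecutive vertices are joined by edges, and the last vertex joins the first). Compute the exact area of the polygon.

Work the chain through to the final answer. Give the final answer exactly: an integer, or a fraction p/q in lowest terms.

Part I: total draws C(19,2) = 171; complement C(12,2) = 66; favorable 171 - 66 = 105; P = 35/57; answer 35/57
Part II: B1 = 35/57; threaded value p + q = 92; m = -22; remainder = value at the root: -3*(-22)^3 + 3*(-22)^2 - 4*(-22)^1 - 3 = (31944) + (1452) + (88) + (-3) = 33481; answer 33481
Part III: B2 = 33481; c = 57801; 57801 = 3 * 19267; number of divisors = (1+1) * (1+1) = 4; answer 4
Part IV: B3 = 4; d = -34; cross terms: (38*-34 - 31*-27)=-455, (31*22 - -28*-34)=-270, (-28*-27 - 38*22)=-80; twice the area = |-805| = 805; area = 805/2; answer 805/2

805/2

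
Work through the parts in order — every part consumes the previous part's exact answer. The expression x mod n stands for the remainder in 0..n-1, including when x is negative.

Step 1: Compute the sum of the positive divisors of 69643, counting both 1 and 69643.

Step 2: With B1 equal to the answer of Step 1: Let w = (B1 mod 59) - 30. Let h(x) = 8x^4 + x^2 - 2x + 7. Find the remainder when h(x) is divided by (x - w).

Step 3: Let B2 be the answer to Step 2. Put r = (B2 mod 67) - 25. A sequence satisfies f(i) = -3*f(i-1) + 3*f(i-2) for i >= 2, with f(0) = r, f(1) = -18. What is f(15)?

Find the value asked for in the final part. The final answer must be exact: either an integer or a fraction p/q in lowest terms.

-4958469189

Step 1: 69643 = 7 * 9949; sigma = (1 + 7) * (1 + 9949) = 8 * 9950 = 79600; answer 79600
Step 2: B1 = 79600; w = -21; remainder = value at the root: 8*(-21)^4 + 1*(-21)^2 - 2*(-21)^1 + 7 = (1555848) + (441) + (42) + (7) = 1556338; answer 1556338
Step 3: B2 = 1556338; r = 37; f(2) = -3*(-18) + 3*(37) = 165; iterating: f(2)=165, f(3)=-549, f(4)=2142, f(5)=-8073, f(6)=30645, f(7)=-116154, f(8)=440397, f(9)=-1669653, f(10)=6330150, f(11)=-23999409, f(12)=90988677, f(13)=-344964258, f(14)=1307858805, f(15)=-4958469189; answer -4958469189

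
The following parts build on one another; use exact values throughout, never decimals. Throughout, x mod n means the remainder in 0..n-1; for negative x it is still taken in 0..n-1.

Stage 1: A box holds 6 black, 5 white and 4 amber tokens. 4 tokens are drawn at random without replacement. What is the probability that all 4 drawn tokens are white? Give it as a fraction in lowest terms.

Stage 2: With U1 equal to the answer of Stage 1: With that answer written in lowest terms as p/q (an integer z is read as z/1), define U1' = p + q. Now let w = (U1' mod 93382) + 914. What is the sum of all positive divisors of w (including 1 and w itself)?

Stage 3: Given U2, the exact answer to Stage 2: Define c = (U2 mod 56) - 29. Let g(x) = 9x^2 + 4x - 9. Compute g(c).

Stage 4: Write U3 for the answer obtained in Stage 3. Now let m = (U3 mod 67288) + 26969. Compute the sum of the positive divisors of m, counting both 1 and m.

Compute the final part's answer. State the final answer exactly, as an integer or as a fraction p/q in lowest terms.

Stage 1: total draws C(15,4) = 1365; favorable C(5,4) = 5; P = 1/273; answer 1/273
Stage 2: U1 = 1/273; threaded value p + q = 274; w = 1188; 1188 = 2^2 * 3^3 * 11; sigma = (1 + 2 + 4) * (1 + 3 + 9 + 27) * (1 + 11) = 7 * 40 * 12 = 3360; answer 3360
Stage 3: U2 = 3360; c = -29; 9*(-29)^2 + 4*(-29)^1 - 9 = (7569) + (-116) + (-9) = 7444; answer 7444
Stage 4: U3 = 7444; m = 34413; 34413 = 3 * 11471; sigma = (1 + 3) * (1 + 11471) = 4 * 11472 = 45888; answer 45888

45888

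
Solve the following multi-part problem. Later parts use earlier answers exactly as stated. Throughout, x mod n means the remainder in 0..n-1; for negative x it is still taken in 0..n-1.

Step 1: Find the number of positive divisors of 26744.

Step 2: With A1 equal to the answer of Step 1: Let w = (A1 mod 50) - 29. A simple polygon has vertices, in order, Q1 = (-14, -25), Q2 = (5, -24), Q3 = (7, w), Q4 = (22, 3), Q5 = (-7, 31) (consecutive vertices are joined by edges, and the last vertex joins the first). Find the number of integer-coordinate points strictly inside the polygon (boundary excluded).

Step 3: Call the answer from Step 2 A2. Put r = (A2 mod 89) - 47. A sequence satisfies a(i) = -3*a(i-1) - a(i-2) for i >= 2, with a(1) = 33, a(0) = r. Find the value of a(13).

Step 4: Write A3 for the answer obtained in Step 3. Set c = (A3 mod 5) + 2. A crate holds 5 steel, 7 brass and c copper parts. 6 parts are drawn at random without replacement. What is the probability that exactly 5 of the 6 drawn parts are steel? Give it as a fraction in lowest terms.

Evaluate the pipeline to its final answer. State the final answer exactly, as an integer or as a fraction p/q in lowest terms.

2/1001

Step 1: 26744 = 2^3 * 3343; number of divisors = (3+1) * (1+1) = 8; answer 8
Step 2: A1 = 8; w = -21; cross terms: (-14*-24 - 5*-25)=461, (5*-21 - 7*-24)=63, (7*3 - 22*-21)=483, (22*31 - -7*3)=703, (-7*-25 - -14*31)=609; twice the area = |2319| = 2319; area = 2319/2; boundary points = 1 + 1 + 3 + 1 + 7 = 13; strictly interior points = area - boundary/2 + 1 = 1154; answer 1154
Step 3: A2 = 1154; r = 39; a(2) = -3*(33) - 1*(39) = -138; iterating: a(2)=-138, a(3)=381, a(4)=-1005, a(5)=2634, a(6)=-6897, a(7)=18057, a(8)=-47274, a(9)=123765, a(10)=-324021, a(11)=848298, a(12)=-2220873, a(13)=5814321; answer 5814321
Step 4: A3 = 5814321; c = 3; total draws C(15,6) = 5005; favorable C(5,5)*C(10,1) = 10; P = 2/1001; answer 2/1001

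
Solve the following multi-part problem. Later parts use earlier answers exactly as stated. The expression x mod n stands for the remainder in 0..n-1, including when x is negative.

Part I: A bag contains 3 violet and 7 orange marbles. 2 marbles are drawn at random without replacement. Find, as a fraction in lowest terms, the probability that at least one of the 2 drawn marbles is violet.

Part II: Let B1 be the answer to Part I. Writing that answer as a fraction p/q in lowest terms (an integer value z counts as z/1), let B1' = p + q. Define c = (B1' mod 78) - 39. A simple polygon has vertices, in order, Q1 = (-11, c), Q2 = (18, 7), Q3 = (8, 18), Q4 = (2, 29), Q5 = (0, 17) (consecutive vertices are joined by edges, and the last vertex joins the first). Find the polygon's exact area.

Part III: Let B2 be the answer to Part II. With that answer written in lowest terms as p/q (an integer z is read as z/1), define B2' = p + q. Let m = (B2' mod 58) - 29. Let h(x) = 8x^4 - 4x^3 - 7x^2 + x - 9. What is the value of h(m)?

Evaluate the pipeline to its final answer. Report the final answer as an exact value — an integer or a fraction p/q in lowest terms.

294985

Part I: total draws C(10,2) = 45; complement C(7,2) = 21; favorable 45 - 21 = 24; P = 8/15; answer 8/15
Part II: B1 = 8/15; threaded value p + q = 23; c = -16; cross terms: (-11*7 - 18*-16)=211, (18*18 - 8*7)=268, (8*29 - 2*18)=196, (2*17 - 0*29)=34, (0*-16 - -11*17)=187; twice the area = |896| = 896; area = 448; answer 448
Part III: B2 = 448; threaded value p + q = 449; m = 14; 8*(14)^4 - 4*(14)^3 - 7*(14)^2 + 1*(14)^1 - 9 = (307328) + (-10976) + (-1372) + (14) + (-9) = 294985; answer 294985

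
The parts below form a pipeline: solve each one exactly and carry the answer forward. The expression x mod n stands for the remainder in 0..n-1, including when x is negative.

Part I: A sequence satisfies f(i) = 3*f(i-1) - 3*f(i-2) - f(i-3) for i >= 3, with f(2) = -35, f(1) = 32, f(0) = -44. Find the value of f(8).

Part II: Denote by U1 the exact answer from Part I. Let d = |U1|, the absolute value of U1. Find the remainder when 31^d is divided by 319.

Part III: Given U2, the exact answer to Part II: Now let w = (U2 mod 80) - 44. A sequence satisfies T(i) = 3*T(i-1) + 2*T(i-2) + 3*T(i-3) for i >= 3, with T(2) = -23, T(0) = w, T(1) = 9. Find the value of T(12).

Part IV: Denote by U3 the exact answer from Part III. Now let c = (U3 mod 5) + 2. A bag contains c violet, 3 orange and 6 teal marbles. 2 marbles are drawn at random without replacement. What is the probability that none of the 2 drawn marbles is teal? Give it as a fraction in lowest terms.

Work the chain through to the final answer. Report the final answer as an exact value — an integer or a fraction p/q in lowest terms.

4/13

Part I: f(3) = 3*(-35) - 3*(32) - 1*(-44) = -157; iterating: f(3)=-157, f(4)=-398, f(5)=-688, f(6)=-713, f(7)=323, f(8)=3796; answer 3796
Part II: U1 = 3796; d = 3796; squarings mod 319: 31^1=31, 31^2=4, 31^4=16, 31^8=256, 31^16=141, 31^32=103, 31^64=82, 31^128=25, 31^256=306, 31^512=169, 31^1024=170, 31^2048=190; 31^3796 = 31^4 * 31^16 * 31^64 * 31^128 * 31^512 * 31^1024 * 31^2048 = 141 (mod 319); answer 141
Part III: U2 = 141; w = 17; T(3) = 3*(-23) + 2*(9) + 3*(17) = 0; iterating: T(3)=0, T(4)=-19, T(5)=-126, T(6)=-416, T(7)=-1557, T(8)=-5881, T(9)=-22005, T(10)=-82448, T(11)=-308997, T(12)=-1157902; answer -1157902
Part IV: U3 = -1157902; c = 5; total draws C(14,2) = 91; favorable C(8,2) = 28; P = 4/13; answer 4/13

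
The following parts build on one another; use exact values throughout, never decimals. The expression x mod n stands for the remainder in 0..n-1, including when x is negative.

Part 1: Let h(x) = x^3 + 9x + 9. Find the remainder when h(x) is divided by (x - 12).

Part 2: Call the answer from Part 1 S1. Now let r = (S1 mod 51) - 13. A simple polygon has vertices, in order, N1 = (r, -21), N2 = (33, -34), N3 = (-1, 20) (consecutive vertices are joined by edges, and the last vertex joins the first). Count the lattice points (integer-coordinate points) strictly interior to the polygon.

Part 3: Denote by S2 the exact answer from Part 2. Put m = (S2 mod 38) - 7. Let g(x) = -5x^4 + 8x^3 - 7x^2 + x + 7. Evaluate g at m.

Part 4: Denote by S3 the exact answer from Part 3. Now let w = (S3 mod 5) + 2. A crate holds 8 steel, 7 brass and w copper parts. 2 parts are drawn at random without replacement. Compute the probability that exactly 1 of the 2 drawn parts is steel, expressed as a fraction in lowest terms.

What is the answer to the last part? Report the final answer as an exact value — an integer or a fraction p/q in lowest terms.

Part 1: remainder = value at the root: 1*(12)^3 + 9*(12)^1 + 9 = (1728) + (108) + (9) = 1845; answer 1845
Part 2: S1 = 1845; r = -4; cross terms: (-4*-34 - 33*-21)=829, (33*20 - -1*-34)=626, (-1*-21 - -4*20)=101; twice the area = |1556| = 1556; area = 778; boundary points = 1 + 2 + 1 = 4; strictly interior points = area - boundary/2 + 1 = 777; answer 777
Part 3: S2 = 777; m = 10; -5*(10)^4 + 8*(10)^3 - 7*(10)^2 + 1*(10)^1 + 7 = (-50000) + (8000) + (-700) + (10) + (7) = -42683; answer -42683
Part 4: S3 = -42683; w = 4; total draws C(19,2) = 171; favorable C(8,1)*C(11,1) = 88; P = 88/171; answer 88/171

88/171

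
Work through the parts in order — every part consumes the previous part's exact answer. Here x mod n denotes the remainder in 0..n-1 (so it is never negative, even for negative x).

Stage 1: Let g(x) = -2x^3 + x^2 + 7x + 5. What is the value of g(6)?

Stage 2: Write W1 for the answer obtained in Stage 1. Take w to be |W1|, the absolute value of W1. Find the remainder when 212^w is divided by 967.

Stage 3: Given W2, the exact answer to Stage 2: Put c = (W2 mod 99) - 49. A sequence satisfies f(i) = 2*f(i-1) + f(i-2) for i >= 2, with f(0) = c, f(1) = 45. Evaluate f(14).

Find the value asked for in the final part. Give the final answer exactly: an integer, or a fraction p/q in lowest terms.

3400963

Stage 1: -2*(6)^3 + 1*(6)^2 + 7*(6)^1 + 5 = (-432) + (36) + (42) + (5) = -349; answer -349
Stage 2: W1 = -349; w = 349; squarings mod 967: 212^1=212, 212^2=462, 212^4=704, 212^8=512, 212^16=87, 212^32=800, 212^64=813, 212^128=508, 212^256=842; 212^349 = 212^1 * 212^4 * 212^8 * 212^16 * 212^64 * 212^256 = 735 (mod 967); answer 735
Stage 3: W2 = 735; c = -7; f(2) = 2*(45) + 1*(-7) = 83; iterating: f(2)=83, f(3)=211, f(4)=505, f(5)=1221, f(6)=2947, f(7)=7115, f(8)=17177, f(9)=41469, f(10)=100115, f(11)=241699, f(12)=583513, f(13)=1408725, f(14)=3400963; answer 3400963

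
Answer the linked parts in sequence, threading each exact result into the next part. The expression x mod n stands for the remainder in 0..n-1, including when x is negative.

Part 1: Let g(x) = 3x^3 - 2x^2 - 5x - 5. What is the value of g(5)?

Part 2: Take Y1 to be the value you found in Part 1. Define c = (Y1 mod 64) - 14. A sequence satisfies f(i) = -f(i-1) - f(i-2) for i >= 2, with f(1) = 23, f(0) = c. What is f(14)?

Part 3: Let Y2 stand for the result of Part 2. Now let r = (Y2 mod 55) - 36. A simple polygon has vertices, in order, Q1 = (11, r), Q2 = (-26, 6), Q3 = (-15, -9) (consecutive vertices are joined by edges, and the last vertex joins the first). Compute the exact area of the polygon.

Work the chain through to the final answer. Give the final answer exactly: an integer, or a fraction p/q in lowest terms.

Part 1: 3*(5)^3 - 2*(5)^2 - 5*(5)^1 - 5 = (375) + (-50) + (-25) + (-5) = 295; answer 295
Part 2: Y1 = 295; c = 25; f(2) = -1*(23) - 1*(25) = -48; iterating: f(2)=-48, f(3)=25, f(4)=23, f(5)=-48, f(6)=25, f(7)=23, f(8)=-48, f(9)=25, f(10)=23, f(11)=-48, f(12)=25, f(13)=23, f(14)=-48; answer -48
Part 3: Y2 = -48; r = -29; cross terms: (11*6 - -26*-29)=-688, (-26*-9 - -15*6)=324, (-15*-29 - 11*-9)=534; twice the area = |170| = 170; area = 85; answer 85

85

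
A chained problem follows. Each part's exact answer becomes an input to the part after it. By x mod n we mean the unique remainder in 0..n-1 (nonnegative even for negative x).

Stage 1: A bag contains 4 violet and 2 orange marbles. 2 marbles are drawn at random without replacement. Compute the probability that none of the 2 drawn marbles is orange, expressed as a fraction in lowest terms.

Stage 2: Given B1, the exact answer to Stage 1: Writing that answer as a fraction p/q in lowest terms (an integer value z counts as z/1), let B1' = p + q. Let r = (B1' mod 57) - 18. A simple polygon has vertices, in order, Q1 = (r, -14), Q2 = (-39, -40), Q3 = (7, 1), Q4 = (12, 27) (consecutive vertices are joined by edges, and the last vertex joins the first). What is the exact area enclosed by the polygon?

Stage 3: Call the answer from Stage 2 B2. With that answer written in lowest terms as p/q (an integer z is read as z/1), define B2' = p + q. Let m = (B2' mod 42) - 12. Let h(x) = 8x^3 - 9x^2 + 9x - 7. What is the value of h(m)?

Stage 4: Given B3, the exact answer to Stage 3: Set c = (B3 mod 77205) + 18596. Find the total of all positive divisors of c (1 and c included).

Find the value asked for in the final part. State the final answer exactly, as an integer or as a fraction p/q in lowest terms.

Stage 1: total draws C(6,2) = 15; favorable C(4,2) = 6; P = 2/5; answer 2/5
Stage 2: B1 = 2/5; threaded value p + q = 7; r = -11; cross terms: (-11*-40 - -39*-14)=-106, (-39*1 - 7*-40)=241, (7*27 - 12*1)=177, (12*-14 - -11*27)=129; twice the area = |441| = 441; area = 441/2; answer 441/2
Stage 3: B2 = 441/2; threaded value p + q = 443; m = 11; 8*(11)^3 - 9*(11)^2 + 9*(11)^1 - 7 = (10648) + (-1089) + (99) + (-7) = 9651; answer 9651
Stage 4: B3 = 9651; c = 28247; 28247 = 47 * 601; sigma = (1 + 47) * (1 + 601) = 48 * 602 = 28896; answer 28896

28896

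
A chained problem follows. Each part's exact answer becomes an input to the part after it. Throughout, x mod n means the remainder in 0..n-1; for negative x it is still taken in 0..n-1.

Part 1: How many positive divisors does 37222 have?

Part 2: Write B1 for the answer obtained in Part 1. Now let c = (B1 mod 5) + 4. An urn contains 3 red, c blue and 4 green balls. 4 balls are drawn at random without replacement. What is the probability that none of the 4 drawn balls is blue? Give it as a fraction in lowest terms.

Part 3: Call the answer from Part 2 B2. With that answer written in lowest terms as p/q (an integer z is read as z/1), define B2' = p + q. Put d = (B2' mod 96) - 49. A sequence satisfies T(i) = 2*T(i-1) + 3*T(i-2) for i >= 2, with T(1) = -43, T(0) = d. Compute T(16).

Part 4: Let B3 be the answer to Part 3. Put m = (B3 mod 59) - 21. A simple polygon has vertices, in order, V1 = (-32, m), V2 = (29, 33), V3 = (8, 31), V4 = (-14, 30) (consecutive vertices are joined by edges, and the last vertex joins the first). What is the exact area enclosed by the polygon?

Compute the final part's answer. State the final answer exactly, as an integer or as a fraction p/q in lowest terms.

26

Part 1: 37222 = 2 * 37 * 503; number of divisors = (1+1) * (1+1) * (1+1) = 8; answer 8
Part 2: B1 = 8; c = 7; total draws C(14,4) = 1001; favorable C(7,4) = 35; P = 5/143; answer 5/143
Part 3: B2 = 5/143; threaded value p + q = 148; d = 3; T(2) = 2*(-43) + 3*(3) = -77; iterating: T(2)=-77, T(3)=-283, T(4)=-797, T(5)=-2443, T(6)=-7277, T(7)=-21883, T(8)=-65597, T(9)=-196843, T(10)=-590477, T(11)=-1771483, T(12)=-5314397, T(13)=-15943243, T(14)=-47829677, T(15)=-143489083, T(16)=-430467197; answer -430467197
Part 4: B3 = -430467197; m = 27; cross terms: (-32*33 - 29*27)=-1839, (29*31 - 8*33)=635, (8*30 - -14*31)=674, (-14*27 - -32*30)=582; twice the area = |52| = 52; area = 26; answer 26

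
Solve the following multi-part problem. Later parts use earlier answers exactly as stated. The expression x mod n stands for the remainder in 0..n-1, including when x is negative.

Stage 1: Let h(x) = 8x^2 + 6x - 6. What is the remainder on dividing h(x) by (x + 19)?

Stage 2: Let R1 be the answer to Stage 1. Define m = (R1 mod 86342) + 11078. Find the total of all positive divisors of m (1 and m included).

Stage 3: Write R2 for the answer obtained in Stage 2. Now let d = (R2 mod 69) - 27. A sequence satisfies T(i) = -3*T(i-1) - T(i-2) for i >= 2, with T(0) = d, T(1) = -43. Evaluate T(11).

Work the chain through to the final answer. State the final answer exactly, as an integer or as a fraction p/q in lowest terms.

Stage 1: remainder = value at the root: 8*(-19)^2 + 6*(-19)^1 - 6 = (2888) + (-114) + (-6) = 2768; answer 2768
Stage 2: R1 = 2768; m = 13846; 13846 = 2 * 7 * 23 * 43; sigma = (1 + 2) * (1 + 7) * (1 + 23) * (1 + 43) = 3 * 8 * 24 * 44 = 25344; answer 25344
Stage 3: R2 = 25344; d = -6; T(2) = -3*(-43) - 1*(-6) = 135; iterating: T(2)=135, T(3)=-362, T(4)=951, T(5)=-2491, T(6)=6522, T(7)=-17075, T(8)=44703, T(9)=-117034, T(10)=306399, T(11)=-802163; answer -802163

-802163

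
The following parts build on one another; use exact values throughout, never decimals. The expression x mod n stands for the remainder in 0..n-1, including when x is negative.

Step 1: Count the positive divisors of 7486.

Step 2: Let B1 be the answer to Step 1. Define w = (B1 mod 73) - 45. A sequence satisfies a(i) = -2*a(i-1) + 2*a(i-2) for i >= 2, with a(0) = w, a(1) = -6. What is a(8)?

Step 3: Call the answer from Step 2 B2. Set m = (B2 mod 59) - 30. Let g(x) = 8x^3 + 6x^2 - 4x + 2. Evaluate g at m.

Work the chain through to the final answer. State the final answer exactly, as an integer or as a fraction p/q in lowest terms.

Step 1: 7486 = 2 * 19 * 197; number of divisors = (1+1) * (1+1) * (1+1) = 8; answer 8
Step 2: B1 = 8; w = -37; a(2) = -2*(-6) + 2*(-37) = -62; iterating: a(2)=-62, a(3)=112, a(4)=-348, a(5)=920, a(6)=-2536, a(7)=6912, a(8)=-18896; answer -18896
Step 3: B2 = -18896; m = 13; 8*(13)^3 + 6*(13)^2 - 4*(13)^1 + 2 = (17576) + (1014) + (-52) + (2) = 18540; answer 18540

18540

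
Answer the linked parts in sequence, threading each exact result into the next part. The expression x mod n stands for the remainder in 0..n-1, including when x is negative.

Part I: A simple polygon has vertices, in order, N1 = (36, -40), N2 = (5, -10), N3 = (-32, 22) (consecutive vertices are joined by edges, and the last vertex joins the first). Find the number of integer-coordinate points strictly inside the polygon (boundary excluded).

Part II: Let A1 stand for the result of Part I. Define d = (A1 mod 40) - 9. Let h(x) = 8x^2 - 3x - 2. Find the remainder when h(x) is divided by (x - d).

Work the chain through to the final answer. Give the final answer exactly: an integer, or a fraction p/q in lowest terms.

619

Part I: cross terms: (36*-10 - 5*-40)=-160, (5*22 - -32*-10)=-210, (-32*-40 - 36*22)=488; twice the area = |118| = 118; area = 59; boundary points = 1 + 1 + 2 = 4; strictly interior points = area - boundary/2 + 1 = 58; answer 58
Part II: A1 = 58; d = 9; remainder = value at the root: 8*(9)^2 - 3*(9)^1 - 2 = (648) + (-27) + (-2) = 619; answer 619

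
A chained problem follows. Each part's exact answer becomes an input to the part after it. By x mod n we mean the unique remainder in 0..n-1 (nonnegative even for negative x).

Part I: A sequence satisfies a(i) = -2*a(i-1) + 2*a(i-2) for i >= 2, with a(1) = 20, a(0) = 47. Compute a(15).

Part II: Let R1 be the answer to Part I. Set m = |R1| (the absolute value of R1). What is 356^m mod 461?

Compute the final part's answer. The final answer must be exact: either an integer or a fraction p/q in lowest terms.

364

Part I: a(2) = -2*(20) + 2*(47) = 54; iterating: a(2)=54, a(3)=-68, a(4)=244, a(5)=-624, a(6)=1736, a(7)=-4720, a(8)=12912, a(9)=-35264, a(10)=96352, a(11)=-263232, a(12)=719168, a(13)=-1964800, a(14)=5367936, a(15)=-14665472; answer -14665472
Part II: R1 = -14665472; m = 14665472; squarings mod 461: 356^1=356, 356^2=422, 356^4=138, 356^8=143, 356^16=165, 356^32=26, 356^64=215, 356^128=125, 356^256=412, 356^512=96, 356^1024=457, 356^2048=16, 356^4096=256, 356^8192=74, 356^16384=405, 356^32768=370, 356^65536=444, 356^131072=289, 356^262144=80, 356^524288=407, 356^1048576=150, 356^2097152=372, 356^4194304=84, 356^8388608=141; 356^14665472 = 356^256 * 356^512 * 356^1024 * 356^16384 * 356^32768 * 356^65536 * 356^131072 * 356^262144 * 356^524288 * 356^1048576 * 356^4194304 * 356^8388608 = 364 (mod 461); answer 364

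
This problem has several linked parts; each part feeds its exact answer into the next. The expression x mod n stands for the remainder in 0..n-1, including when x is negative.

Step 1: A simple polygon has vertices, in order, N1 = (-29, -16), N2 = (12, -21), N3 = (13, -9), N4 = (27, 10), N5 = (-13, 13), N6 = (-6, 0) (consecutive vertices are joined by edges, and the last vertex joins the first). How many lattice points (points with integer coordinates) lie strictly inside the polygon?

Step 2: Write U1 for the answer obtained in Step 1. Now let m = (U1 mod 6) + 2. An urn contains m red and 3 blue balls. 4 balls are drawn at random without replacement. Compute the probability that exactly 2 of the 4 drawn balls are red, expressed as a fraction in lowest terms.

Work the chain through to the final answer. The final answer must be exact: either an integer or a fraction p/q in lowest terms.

3/10

Step 1: cross terms: (-29*-21 - 12*-16)=801, (12*-9 - 13*-21)=165, (13*10 - 27*-9)=373, (27*13 - -13*10)=481, (-13*0 - -6*13)=78, (-6*-16 - -29*0)=96; twice the area = |1994| = 1994; area = 997; boundary points = 1 + 1 + 1 + 1 + 1 + 1 = 6; strictly interior points = area - boundary/2 + 1 = 995; answer 995
Step 2: U1 = 995; m = 7; total draws C(10,4) = 210; favorable C(7,2)*C(3,2) = 63; P = 3/10; answer 3/10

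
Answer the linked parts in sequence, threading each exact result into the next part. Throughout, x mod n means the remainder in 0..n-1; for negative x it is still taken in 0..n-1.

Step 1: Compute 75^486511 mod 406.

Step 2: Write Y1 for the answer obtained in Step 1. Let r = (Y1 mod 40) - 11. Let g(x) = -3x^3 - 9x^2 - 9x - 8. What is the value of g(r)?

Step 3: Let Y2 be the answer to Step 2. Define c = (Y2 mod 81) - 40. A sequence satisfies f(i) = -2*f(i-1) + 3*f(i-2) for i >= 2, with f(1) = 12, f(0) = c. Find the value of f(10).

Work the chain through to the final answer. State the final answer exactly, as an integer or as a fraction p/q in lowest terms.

-398589

Step 1: squarings mod 406: 75^1=75, 75^2=347, 75^4=233, 75^8=291, 75^16=233, 75^32=291, 75^64=233, 75^128=291, 75^256=233, 75^512=291, 75^1024=233, 75^2048=291, 75^4096=233, 75^8192=291, 75^16384=233, 75^32768=291, 75^65536=233, 75^131072=291, 75^262144=233; 75^486511 = 75^1 * 75^2 * 75^4 * 75^8 * 75^32 * 75^64 * 75^1024 * 75^2048 * 75^8192 * 75^16384 * 75^65536 * 75^131072 * 75^262144 = 215 (mod 406); answer 215
Step 2: Y1 = 215; r = 4; -3*(4)^3 - 9*(4)^2 - 9*(4)^1 - 8 = (-192) + (-144) + (-36) + (-8) = -380; answer -380
Step 3: Y2 = -380; c = -15; f(2) = -2*(12) + 3*(-15) = -69; iterating: f(2)=-69, f(3)=174, f(4)=-555, f(5)=1632, f(6)=-4929, f(7)=14754, f(8)=-44295, f(9)=132852, f(10)=-398589; answer -398589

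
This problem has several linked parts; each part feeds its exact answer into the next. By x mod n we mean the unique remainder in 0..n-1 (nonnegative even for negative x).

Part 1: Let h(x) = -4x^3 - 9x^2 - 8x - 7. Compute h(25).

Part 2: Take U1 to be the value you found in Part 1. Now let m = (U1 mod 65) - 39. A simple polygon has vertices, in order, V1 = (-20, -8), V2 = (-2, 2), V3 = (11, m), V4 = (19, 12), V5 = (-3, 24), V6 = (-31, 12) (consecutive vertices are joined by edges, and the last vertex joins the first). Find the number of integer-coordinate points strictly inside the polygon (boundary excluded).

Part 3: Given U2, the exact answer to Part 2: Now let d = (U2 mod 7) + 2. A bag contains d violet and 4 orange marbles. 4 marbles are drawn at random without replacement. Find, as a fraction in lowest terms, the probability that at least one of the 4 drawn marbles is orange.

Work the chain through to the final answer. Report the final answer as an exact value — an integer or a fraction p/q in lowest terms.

Part 1: -4*(25)^3 - 9*(25)^2 - 8*(25)^1 - 7 = (-62500) + (-5625) + (-200) + (-7) = -68332; answer -68332
Part 2: U1 = -68332; m = 9; cross terms: (-20*2 - -2*-8)=-56, (-2*9 - 11*2)=-40, (11*12 - 19*9)=-39, (19*24 - -3*12)=492, (-3*12 - -31*24)=708, (-31*-8 - -20*12)=488; twice the area = |1553| = 1553; area = 1553/2; boundary points = 2 + 1 + 1 + 2 + 4 + 1 = 11; strictly interior points = area - boundary/2 + 1 = 772; answer 772
Part 3: U2 = 772; d = 4; total draws C(8,4) = 70; complement C(4,4) = 1; favorable 70 - 1 = 69; P = 69/70; answer 69/70

69/70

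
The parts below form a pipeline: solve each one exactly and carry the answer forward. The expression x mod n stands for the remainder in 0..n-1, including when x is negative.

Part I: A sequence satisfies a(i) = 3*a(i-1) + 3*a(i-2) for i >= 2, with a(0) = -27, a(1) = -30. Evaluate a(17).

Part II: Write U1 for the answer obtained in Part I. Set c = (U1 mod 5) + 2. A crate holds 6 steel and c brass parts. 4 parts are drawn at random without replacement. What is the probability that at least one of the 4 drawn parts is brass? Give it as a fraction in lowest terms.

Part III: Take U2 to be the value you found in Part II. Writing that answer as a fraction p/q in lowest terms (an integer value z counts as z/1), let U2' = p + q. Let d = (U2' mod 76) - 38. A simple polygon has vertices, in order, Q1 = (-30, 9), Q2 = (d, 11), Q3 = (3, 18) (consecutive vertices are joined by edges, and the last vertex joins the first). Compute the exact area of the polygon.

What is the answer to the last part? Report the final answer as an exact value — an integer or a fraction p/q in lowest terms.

Part I: a(2) = 3*(-30) + 3*(-27) = -171; iterating: a(2)=-171, a(3)=-603, a(4)=-2322, a(5)=-8775, a(6)=-33291, a(7)=-126198, a(8)=-478467, a(9)=-1813995, a(10)=-6877386, a(11)=-26074143, a(12)=-98854587, a(13)=-374786190, a(14)=-1420922331, a(15)=-5387125563, a(16)=-20424143682, a(17)=-77433807735; answer -77433807735
Part II: U1 = -77433807735; c = 2; total draws C(8,4) = 70; complement C(6,4) = 15; favorable 70 - 15 = 55; P = 11/14; answer 11/14
Part III: U2 = 11/14; threaded value p + q = 25; d = -13; cross terms: (-30*11 - -13*9)=-213, (-13*18 - 3*11)=-267, (3*9 - -30*18)=567; twice the area = |87| = 87; area = 87/2; answer 87/2

87/2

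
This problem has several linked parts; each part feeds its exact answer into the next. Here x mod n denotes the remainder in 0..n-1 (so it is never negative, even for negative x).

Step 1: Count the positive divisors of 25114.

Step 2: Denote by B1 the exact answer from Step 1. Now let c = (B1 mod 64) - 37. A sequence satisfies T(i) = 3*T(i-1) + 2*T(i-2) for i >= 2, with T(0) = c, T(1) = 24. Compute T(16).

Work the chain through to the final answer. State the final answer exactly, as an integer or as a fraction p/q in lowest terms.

1254122362

Step 1: 25114 = 2 * 29 * 433; number of divisors = (1+1) * (1+1) * (1+1) = 8; answer 8
Step 2: B1 = 8; c = -29; T(2) = 3*(24) + 2*(-29) = 14; iterating: T(2)=14, T(3)=90, T(4)=298, T(5)=1074, T(6)=3818, T(7)=13602, T(8)=48442, T(9)=172530, T(10)=614474, T(11)=2188482, T(12)=7794394, T(13)=27760146, T(14)=98869226, T(15)=352127970, T(16)=1254122362; answer 1254122362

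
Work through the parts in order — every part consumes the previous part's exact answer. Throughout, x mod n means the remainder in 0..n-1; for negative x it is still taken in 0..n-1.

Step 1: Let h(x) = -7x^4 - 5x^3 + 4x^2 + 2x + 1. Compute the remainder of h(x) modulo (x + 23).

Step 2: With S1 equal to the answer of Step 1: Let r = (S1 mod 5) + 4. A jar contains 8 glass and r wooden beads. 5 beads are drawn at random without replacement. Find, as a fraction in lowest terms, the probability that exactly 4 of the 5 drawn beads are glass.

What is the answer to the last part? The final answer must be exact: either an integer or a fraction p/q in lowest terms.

5/39

Step 1: remainder = value at the root: -7*(-23)^4 - 5*(-23)^3 + 4*(-23)^2 + 2*(-23)^1 + 1 = (-1958887) + (60835) + (2116) + (-46) + (1) = -1895981; answer -1895981
Step 2: S1 = -1895981; r = 8; total draws C(16,5) = 4368; favorable C(8,4)*C(8,1) = 560; P = 5/39; answer 5/39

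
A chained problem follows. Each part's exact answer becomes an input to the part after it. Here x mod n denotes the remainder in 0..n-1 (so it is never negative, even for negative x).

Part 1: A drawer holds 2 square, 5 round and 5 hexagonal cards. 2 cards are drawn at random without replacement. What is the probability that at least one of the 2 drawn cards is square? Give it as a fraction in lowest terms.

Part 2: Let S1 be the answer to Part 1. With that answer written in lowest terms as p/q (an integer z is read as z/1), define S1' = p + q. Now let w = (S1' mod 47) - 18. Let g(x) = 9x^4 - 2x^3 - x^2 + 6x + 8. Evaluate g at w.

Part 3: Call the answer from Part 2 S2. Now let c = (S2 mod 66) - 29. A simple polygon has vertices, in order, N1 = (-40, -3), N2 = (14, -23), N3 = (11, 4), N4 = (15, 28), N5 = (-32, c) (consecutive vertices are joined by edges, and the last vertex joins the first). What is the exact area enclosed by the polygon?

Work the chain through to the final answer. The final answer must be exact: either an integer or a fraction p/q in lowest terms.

Part 1: total draws C(12,2) = 66; complement C(10,2) = 45; favorable 66 - 45 = 21; P = 7/22; answer 7/22
Part 2: S1 = 7/22; threaded value p + q = 29; w = 11; 9*(11)^4 - 2*(11)^3 - 1*(11)^2 + 6*(11)^1 + 8 = (131769) + (-2662) + (-121) + (66) + (8) = 129060; answer 129060
Part 3: S2 = 129060; c = 1; cross terms: (-40*-23 - 14*-3)=962, (14*4 - 11*-23)=309, (11*28 - 15*4)=248, (15*1 - -32*28)=911, (-32*-3 - -40*1)=136; twice the area = |2566| = 2566; area = 1283; answer 1283

1283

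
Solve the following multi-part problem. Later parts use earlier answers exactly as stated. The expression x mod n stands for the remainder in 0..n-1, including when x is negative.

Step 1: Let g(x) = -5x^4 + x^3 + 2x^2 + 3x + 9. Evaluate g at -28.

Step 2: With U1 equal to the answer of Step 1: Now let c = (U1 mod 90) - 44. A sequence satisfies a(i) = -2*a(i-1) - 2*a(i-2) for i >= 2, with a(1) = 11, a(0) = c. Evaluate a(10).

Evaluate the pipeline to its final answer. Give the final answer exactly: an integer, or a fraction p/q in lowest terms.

Step 1: -5*(-28)^4 + 1*(-28)^3 + 2*(-28)^2 + 3*(-28)^1 + 9 = (-3073280) + (-21952) + (1568) + (-84) + (9) = -3093739; answer -3093739
Step 2: U1 = -3093739; c = -33; a(2) = -2*(11) - 2*(-33) = 44; iterating: a(2)=44, a(3)=-110, a(4)=132, a(5)=-44, a(6)=-176, a(7)=440, a(8)=-528, a(9)=176, a(10)=704; answer 704

704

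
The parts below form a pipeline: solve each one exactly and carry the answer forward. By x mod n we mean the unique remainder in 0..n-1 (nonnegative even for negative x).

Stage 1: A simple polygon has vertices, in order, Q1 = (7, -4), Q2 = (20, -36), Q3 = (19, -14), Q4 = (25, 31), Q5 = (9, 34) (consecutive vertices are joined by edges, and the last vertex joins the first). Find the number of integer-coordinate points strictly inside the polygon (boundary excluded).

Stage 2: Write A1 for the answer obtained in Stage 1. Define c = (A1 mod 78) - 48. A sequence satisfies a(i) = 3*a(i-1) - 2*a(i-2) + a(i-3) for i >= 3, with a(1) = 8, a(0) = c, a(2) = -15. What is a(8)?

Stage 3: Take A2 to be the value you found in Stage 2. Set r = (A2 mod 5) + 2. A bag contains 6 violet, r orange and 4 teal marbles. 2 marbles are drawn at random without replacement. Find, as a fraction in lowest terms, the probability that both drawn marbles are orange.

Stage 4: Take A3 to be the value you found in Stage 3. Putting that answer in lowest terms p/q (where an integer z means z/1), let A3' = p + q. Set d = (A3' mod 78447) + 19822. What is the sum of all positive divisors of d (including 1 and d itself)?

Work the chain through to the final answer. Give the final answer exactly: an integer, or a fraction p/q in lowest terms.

20736

Stage 1: cross terms: (7*-36 - 20*-4)=-172, (20*-14 - 19*-36)=404, (19*31 - 25*-14)=939, (25*34 - 9*31)=571, (9*-4 - 7*34)=-274; twice the area = |1468| = 1468; area = 734; boundary points = 1 + 1 + 3 + 1 + 2 = 8; strictly interior points = area - boundary/2 + 1 = 731; answer 731
Stage 2: A1 = 731; c = -19; a(3) = 3*(-15) - 2*(8) + 1*(-19) = -80; iterating: a(3)=-80, a(4)=-202, a(5)=-461, a(6)=-1059, a(7)=-2457, a(8)=-5714; answer -5714
Stage 3: A2 = -5714; r = 3; total draws C(13,2) = 78; favorable C(3,2) = 3; P = 1/26; answer 1/26
Stage 4: A3 = 1/26; threaded value p + q = 27; d = 19849; 19849 = 23 * 863; sigma = (1 + 23) * (1 + 863) = 24 * 864 = 20736; answer 20736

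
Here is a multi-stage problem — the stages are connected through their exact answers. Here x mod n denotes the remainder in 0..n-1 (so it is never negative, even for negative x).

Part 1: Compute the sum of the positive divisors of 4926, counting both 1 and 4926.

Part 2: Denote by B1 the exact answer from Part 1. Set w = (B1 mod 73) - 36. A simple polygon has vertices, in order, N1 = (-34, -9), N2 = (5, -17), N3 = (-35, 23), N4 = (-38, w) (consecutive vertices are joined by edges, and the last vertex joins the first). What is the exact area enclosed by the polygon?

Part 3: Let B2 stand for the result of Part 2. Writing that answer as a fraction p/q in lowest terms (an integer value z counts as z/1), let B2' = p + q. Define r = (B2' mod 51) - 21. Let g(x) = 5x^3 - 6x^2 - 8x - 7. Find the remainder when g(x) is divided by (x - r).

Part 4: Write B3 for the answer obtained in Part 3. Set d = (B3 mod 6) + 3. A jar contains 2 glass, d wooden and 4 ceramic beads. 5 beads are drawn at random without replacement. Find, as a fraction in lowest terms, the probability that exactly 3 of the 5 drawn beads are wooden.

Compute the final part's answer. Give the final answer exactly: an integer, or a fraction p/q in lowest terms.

Part 1: 4926 = 2 * 3 * 821; sigma = (1 + 2) * (1 + 3) * (1 + 821) = 3 * 4 * 822 = 9864; answer 9864
Part 2: B1 = 9864; w = -27; cross terms: (-34*-17 - 5*-9)=623, (5*23 - -35*-17)=-480, (-35*-27 - -38*23)=1819, (-38*-9 - -34*-27)=-576; twice the area = |1386| = 1386; area = 693; answer 693
Part 3: B2 = 693; threaded value p + q = 694; r = 10; remainder = value at the root: 5*(10)^3 - 6*(10)^2 - 8*(10)^1 - 7 = (5000) + (-600) + (-80) + (-7) = 4313; answer 4313
Part 4: B3 = 4313; d = 8; total draws C(14,5) = 2002; favorable C(8,3)*C(6,2) = 840; P = 60/143; answer 60/143

60/143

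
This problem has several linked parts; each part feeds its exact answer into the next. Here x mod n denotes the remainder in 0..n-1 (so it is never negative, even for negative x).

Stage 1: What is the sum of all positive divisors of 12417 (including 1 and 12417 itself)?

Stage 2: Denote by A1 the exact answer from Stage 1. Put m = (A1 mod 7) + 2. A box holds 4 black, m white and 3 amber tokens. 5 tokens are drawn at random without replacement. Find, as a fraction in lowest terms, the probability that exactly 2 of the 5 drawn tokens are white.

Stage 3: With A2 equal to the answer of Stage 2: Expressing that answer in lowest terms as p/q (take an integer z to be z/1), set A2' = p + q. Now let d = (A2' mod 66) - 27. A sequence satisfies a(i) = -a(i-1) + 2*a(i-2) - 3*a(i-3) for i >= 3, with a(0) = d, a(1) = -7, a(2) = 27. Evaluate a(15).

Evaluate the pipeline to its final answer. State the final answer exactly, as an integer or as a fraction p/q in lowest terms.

Stage 1: 12417 = 3 * 4139; sigma = (1 + 3) * (1 + 4139) = 4 * 4140 = 16560; answer 16560
Stage 2: A1 = 16560; m = 7; total draws C(14,5) = 2002; favorable C(7,2)*C(7,3) = 735; P = 105/286; answer 105/286
Stage 3: A2 = 105/286; threaded value p + q = 391; d = 34; a(3) = -1*(27) + 2*(-7) - 3*(34) = -143; iterating: a(3)=-143, a(4)=218, a(5)=-585, a(6)=1450, a(7)=-3274, a(8)=7929, a(9)=-18827, a(10)=44507, a(11)=-105948, a(12)=251443, a(13)=-596860, a(14)=1417590, a(15)=-3365639; answer -3365639

-3365639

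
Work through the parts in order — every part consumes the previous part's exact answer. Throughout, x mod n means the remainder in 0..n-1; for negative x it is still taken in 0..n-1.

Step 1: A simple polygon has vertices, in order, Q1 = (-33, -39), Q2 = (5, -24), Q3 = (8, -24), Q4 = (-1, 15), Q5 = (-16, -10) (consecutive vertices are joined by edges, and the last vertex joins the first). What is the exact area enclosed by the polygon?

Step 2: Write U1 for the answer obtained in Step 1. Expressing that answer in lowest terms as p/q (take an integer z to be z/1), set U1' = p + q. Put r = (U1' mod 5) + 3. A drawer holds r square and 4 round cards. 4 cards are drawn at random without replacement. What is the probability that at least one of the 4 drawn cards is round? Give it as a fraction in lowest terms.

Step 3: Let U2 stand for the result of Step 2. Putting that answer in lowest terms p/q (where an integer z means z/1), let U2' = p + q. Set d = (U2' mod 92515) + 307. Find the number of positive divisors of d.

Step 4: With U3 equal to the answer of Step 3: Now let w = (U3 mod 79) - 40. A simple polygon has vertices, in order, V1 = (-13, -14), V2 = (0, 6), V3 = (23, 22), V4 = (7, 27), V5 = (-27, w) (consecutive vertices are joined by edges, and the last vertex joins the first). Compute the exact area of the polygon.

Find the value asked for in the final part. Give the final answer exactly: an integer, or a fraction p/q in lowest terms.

319

Step 1: cross terms: (-33*-24 - 5*-39)=987, (5*-24 - 8*-24)=72, (8*15 - -1*-24)=96, (-1*-10 - -16*15)=250, (-16*-39 - -33*-10)=294; twice the area = |1699| = 1699; area = 1699/2; answer 1699/2
Step 2: U1 = 1699/2; threaded value p + q = 1701; r = 4; total draws C(8,4) = 70; complement C(4,4) = 1; favorable 70 - 1 = 69; P = 69/70; answer 69/70
Step 3: U2 = 69/70; threaded value p + q = 139; d = 446; 446 = 2 * 223; number of divisors = (1+1) * (1+1) = 4; answer 4
Step 4: U3 = 4; w = -36; cross terms: (-13*6 - 0*-14)=-78, (0*22 - 23*6)=-138, (23*27 - 7*22)=467, (7*-36 - -27*27)=477, (-27*-14 - -13*-36)=-90; twice the area = |638| = 638; area = 319; answer 319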